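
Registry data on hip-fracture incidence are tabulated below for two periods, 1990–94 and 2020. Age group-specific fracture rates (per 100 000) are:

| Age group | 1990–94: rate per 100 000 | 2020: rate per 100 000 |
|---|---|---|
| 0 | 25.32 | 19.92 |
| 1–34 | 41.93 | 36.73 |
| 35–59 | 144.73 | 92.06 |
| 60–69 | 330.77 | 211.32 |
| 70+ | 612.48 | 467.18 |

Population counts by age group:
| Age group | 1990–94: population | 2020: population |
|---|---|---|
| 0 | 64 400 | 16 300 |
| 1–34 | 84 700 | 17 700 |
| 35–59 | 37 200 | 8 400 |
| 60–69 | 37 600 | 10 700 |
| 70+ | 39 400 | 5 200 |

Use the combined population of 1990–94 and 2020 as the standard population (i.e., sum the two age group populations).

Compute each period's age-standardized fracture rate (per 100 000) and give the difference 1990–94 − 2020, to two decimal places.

48.57

Combined standard total = 321 600; weights = 0.2509, 0.3184, 0.1418, 0.1502, 0.1387.
1990–94: 0.2509×25.32 + 0.3184×41.93 + 0.1418×144.73 + 0.1502×330.77 + 0.1387×612.48 = 174.8428 per 100 000.
2020: 0.2509×19.92 + 0.3184×36.73 + 0.1418×92.06 + 0.1502×211.32 + 0.1387×467.18 = 126.2737 per 100 000.
Difference = 174.8428 − 126.2737 = 48.5691.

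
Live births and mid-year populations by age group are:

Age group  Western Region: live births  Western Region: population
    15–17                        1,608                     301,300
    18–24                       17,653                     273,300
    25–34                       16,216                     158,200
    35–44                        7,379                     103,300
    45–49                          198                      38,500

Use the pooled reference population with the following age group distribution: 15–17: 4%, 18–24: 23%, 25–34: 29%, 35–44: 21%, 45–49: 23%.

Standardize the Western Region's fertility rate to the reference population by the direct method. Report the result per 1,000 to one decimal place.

61.0

Age-specific rates per 1,000 for the Western Region: 5.337, 64.592, 102.503, 71.433, 5.143.
Standard weights: 0.04, 0.23, 0.29, 0.21, 0.23.
Standardized rate: 0.0400×5.337 + 0.2300×64.592 + 0.2900×102.503 + 0.2100×71.433 + 0.2300×5.143 = 60.9793 per 1,000.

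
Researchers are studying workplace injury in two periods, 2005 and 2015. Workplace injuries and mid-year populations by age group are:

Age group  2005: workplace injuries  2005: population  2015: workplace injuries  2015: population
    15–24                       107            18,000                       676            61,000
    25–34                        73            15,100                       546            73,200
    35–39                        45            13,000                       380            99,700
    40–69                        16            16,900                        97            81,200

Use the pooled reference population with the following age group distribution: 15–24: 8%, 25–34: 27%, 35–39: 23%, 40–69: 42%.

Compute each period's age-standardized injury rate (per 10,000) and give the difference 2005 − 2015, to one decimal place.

-13.0

Age-specific rates per 10,000 for 2005: 59.44, 48.34, 34.62, 9.47.
For 2015: 110.82, 74.59, 38.11, 11.95.
Standard weights: 0.08, 0.27, 0.23, 0.42.
2005: 0.0800×59.44 + 0.2700×48.34 + 0.2300×34.62 + 0.4200×9.47 = 29.7464 per 10,000.
2015: 0.0800×110.82 + 0.2700×74.59 + 0.2300×38.11 + 0.4200×11.95 = 42.7885 per 10,000.
Difference = 29.7464 − 42.7885 = -13.0421.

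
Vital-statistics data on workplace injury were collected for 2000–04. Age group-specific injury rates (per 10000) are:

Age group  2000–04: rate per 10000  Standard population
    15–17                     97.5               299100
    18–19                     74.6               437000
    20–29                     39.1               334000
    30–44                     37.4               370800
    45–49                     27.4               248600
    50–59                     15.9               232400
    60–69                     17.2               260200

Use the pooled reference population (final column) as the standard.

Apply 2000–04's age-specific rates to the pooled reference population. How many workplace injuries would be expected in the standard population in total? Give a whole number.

Expected workplace injuries = Σ (standard pop × age-specific rate ÷ 10000)
= 299100×97.5/10000 + 437000×74.6/10000 + 334000×39.1/10000 + 370800×37.4/10000 + 248600×27.4/10000 + 232400×15.9/10000 + 260200×17.2/10000
= 2916.22 + 3260.02 + 1305.94 + 1386.79 + 681.16 + 369.52 + 447.54 = 10367.20.

10367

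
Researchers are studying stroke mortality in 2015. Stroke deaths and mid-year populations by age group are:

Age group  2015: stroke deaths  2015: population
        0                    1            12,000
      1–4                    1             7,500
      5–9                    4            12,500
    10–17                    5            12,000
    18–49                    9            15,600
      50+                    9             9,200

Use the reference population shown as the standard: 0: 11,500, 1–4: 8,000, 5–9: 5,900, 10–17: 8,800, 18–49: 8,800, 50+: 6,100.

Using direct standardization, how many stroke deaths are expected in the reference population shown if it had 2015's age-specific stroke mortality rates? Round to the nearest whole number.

19

Age-specific rates per 100,000 for 2015: 8.33, 13.33, 32.00, 41.67, 57.69, 97.83.
Expected stroke deaths = Σ (standard pop × age-specific rate ÷ 100,000)
= 11,500×8.33/100,000 + 8,000×13.33/100,000 + 5,900×32.00/100,000 + 8,800×41.67/100,000 + 8,800×57.69/100,000 + 6,100×97.83/100,000
= 0.96 + 1.07 + 1.89 + 3.67 + 5.08 + 5.97 = 18.62.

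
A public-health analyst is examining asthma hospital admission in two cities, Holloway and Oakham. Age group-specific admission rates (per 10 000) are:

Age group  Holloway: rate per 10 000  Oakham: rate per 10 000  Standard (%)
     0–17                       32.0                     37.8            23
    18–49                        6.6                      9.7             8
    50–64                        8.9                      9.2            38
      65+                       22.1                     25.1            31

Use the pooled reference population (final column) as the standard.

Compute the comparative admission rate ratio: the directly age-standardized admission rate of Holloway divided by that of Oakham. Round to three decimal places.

0.873

Standard weights: 0.23, 0.08, 0.38, 0.31.
Holloway: 0.2300×32.0 + 0.0800×6.6 + 0.3800×8.9 + 0.3100×22.1 = 18.1210 per 10 000.
Oakham: 0.2300×37.8 + 0.0800×9.7 + 0.3800×9.2 + 0.3100×25.1 = 20.7470 per 10 000.
Ratio = 18.1210 ÷ 20.7470 = 0.87343.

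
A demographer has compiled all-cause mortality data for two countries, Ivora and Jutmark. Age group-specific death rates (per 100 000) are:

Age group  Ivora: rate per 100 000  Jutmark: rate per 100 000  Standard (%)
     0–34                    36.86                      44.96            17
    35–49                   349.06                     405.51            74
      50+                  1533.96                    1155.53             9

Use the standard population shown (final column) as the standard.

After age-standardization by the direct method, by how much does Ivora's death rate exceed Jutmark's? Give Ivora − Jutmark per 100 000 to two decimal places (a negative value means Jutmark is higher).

Standard weights: 0.17, 0.74, 0.09.
Ivora: 0.1700×36.86 + 0.7400×349.06 + 0.0900×1533.96 = 402.6270 per 100 000.
Jutmark: 0.1700×44.96 + 0.7400×405.51 + 0.0900×1155.53 = 411.7183 per 100 000.
Difference = 402.6270 − 411.7183 = -9.0913.

-9.09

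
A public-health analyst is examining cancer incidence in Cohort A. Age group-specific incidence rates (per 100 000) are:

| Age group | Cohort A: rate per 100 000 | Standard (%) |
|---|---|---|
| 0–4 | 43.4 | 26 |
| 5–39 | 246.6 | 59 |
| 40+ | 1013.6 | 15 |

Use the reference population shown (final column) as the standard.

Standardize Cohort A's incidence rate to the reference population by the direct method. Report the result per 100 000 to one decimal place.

308.8

Standard weights: 0.26, 0.59, 0.15.
Standardized rate: 0.2600×43.4 + 0.5900×246.6 + 0.1500×1013.6 = 308.8180 per 100 000.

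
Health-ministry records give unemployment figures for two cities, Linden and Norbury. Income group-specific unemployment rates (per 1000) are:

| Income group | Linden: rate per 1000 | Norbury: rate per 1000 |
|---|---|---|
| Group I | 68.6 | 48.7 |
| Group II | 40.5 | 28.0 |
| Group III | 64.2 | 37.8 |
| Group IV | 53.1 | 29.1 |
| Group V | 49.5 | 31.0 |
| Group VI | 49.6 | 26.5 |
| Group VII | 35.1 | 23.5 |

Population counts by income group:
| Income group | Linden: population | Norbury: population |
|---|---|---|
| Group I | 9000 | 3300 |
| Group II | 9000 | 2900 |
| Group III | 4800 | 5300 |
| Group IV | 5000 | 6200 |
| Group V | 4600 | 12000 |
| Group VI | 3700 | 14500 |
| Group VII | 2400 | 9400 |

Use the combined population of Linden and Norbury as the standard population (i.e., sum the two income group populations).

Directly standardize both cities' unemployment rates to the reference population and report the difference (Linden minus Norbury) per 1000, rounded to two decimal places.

19.47

Combined standard total = 92100; weights = 0.1336, 0.1292, 0.1097, 0.1216, 0.1802, 0.1976, 0.1281.
Linden: 0.1336×68.6 + 0.1292×40.5 + 0.1097×64.2 + 0.1216×53.1 + 0.1802×49.5 + 0.1976×49.6 + 0.1281×35.1 = 51.1126 per 1000.
Norbury: 0.1336×48.7 + 0.1292×28.0 + 0.1097×37.8 + 0.1216×29.1 + 0.1802×31.0 + 0.1976×26.5 + 0.1281×23.5 = 31.6407 per 1000.
Difference = 51.1126 − 31.6407 = 19.4719.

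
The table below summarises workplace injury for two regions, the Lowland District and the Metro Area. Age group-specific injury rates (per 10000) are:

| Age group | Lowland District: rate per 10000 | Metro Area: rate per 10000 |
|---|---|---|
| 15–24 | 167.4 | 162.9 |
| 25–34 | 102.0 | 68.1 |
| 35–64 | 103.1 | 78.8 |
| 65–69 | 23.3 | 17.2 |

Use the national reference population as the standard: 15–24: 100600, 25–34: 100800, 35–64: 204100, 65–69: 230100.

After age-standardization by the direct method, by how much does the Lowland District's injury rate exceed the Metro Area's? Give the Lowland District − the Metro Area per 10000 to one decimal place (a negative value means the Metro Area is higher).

Standard total = 635600; weights = 0.1583, 0.1586, 0.3211, 0.3620.
The Lowland District: 0.1583×167.4 + 0.1586×102.0 + 0.3211×103.1 + 0.3620×23.3 = 84.2135 per 10000.
The Metro Area: 0.1583×162.9 + 0.1586×68.1 + 0.3211×78.8 + 0.3620×17.2 = 68.1136 per 10000.
Difference = 84.2135 − 68.1136 = 16.0998.

16.1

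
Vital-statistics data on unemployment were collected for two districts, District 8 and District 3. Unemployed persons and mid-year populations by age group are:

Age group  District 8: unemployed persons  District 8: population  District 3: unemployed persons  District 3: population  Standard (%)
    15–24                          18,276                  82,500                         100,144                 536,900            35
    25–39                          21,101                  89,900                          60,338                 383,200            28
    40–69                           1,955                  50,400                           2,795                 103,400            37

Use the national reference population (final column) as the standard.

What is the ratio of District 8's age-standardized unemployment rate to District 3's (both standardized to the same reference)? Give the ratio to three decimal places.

1.320

Age-specific rates per 1,000 for District 8: 221.527, 234.716, 38.790.
For District 3: 186.523, 157.458, 27.031.
Standard weights: 0.35, 0.28, 0.37.
District 8: 0.3500×221.527 + 0.2800×234.716 + 0.3700×38.790 = 157.6073 per 1,000.
District 3: 0.3500×186.523 + 0.2800×157.458 + 0.3700×27.031 = 119.3727 per 1,000.
Ratio = 157.6073 ÷ 119.3727 = 1.32030.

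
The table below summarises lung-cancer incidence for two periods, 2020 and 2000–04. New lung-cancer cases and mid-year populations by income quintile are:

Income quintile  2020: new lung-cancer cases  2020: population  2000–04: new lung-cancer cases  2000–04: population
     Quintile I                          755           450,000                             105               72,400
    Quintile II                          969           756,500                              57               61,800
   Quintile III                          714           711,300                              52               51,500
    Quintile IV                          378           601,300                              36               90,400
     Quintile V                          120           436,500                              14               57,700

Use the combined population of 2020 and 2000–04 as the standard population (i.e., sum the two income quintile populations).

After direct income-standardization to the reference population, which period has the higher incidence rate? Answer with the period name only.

2020

Income-specific rates per 100,000 for 2020: 167.78, 128.09, 100.38, 62.86, 27.49.
For 2000–04: 145.03, 92.23, 100.97, 39.82, 24.26.
Combined standard total = 3,289,400; weights = 0.1588, 0.2488, 0.2319, 0.2103, 0.1502.
2020: 0.1588×167.78 + 0.2488×128.09 + 0.2319×100.38 + 0.2103×62.86 + 0.1502×27.49 = 99.1372 per 100,000.
2000–04: 0.1588×145.03 + 0.2488×92.23 + 0.2319×100.97 + 0.2103×39.82 + 0.1502×24.26 = 81.4112 per 100,000.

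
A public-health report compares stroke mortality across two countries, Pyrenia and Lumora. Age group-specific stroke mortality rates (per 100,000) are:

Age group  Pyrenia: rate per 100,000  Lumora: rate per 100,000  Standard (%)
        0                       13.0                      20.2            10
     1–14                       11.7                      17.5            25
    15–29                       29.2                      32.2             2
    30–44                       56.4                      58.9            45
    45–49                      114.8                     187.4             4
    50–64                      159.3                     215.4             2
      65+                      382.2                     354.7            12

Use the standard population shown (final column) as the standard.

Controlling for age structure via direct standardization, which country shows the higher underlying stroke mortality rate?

Lumora

Standard weights: 0.10, 0.25, 0.02, 0.45, 0.04, 0.02, 0.12.
Pyrenia: 0.1000×13.0 + 0.2500×11.7 + 0.0200×29.2 + 0.4500×56.4 + 0.0400×114.8 + 0.0200×159.3 + 0.1200×382.2 = 83.8310 per 100,000.
Lumora: 0.1000×20.2 + 0.2500×17.5 + 0.0200×32.2 + 0.4500×58.9 + 0.0400×187.4 + 0.0200×215.4 + 0.1200×354.7 = 87.9120 per 100,000.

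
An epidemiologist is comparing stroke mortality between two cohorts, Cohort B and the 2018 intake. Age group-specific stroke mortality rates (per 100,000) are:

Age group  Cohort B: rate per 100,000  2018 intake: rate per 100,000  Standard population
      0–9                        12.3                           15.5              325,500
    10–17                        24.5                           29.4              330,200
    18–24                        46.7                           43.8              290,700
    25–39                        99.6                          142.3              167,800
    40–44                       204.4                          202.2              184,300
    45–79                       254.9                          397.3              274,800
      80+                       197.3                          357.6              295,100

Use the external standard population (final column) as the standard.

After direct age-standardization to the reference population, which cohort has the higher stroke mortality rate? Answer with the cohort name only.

Standard total = 1,868,400; weights = 0.1742, 0.1767, 0.1556, 0.0898, 0.0986, 0.1471, 0.1579.
Cohort B: 0.1742×12.3 + 0.1767×24.5 + 0.1556×46.7 + 0.0898×99.6 + 0.0986×204.4 + 0.1471×254.9 + 0.1579×197.3 = 111.4980 per 100,000.
The 2018 intake: 0.1742×15.5 + 0.1767×29.4 + 0.1556×43.8 + 0.0898×142.3 + 0.0986×202.2 + 0.1471×397.3 + 0.1579×357.6 = 162.3501 per 100,000.

2018 intake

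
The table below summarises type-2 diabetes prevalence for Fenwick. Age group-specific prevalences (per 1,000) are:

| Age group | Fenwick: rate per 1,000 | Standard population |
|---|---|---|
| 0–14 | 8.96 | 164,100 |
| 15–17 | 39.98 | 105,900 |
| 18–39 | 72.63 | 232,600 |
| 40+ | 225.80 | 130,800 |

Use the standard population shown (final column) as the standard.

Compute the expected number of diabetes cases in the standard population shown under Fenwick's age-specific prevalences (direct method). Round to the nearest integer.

Expected diabetes cases = Σ (standard pop × age-specific rate ÷ 1,000)
= 164,100×8.96/1,000 + 105,900×39.98/1,000 + 232,600×72.63/1,000 + 130,800×225.80/1,000
= 1470.34 + 4233.88 + 16893.74 + 29534.64 = 52132.60.

52133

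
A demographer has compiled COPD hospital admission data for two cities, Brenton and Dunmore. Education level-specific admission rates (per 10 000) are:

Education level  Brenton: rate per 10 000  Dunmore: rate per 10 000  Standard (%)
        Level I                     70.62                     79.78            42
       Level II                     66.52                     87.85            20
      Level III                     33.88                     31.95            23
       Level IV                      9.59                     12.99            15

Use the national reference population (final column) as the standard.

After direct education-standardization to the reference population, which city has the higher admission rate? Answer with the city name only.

Standard weights: 0.42, 0.20, 0.23, 0.15.
Brenton: 0.4200×70.62 + 0.2000×66.52 + 0.2300×33.88 + 0.1500×9.59 = 52.1953 per 10 000.
Dunmore: 0.4200×79.78 + 0.2000×87.85 + 0.2300×31.95 + 0.1500×12.99 = 60.3746 per 10 000.

Dunmore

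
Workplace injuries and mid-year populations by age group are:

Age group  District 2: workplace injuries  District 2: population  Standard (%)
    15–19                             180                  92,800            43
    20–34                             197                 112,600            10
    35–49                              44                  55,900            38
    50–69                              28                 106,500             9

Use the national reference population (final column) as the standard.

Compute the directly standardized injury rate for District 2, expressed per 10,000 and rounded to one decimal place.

Age-specific rates per 10,000 for District 2: 19.40, 17.50, 7.87, 2.63.
Standard weights: 0.43, 0.10, 0.38, 0.09.
Standardized rate: 0.4300×19.40 + 0.1000×17.50 + 0.3800×7.87 + 0.0900×2.63 = 13.3177 per 10,000.

13.3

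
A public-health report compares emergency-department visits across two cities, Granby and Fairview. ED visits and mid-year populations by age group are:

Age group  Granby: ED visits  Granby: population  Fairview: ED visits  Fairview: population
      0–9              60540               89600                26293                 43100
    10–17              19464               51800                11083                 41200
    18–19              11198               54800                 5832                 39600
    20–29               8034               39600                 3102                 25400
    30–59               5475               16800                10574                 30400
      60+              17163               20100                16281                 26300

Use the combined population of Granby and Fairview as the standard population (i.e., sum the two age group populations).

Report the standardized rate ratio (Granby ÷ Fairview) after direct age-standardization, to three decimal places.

Age-specific rates per 1000 for Granby: 675.670, 375.753, 204.343, 202.879, 325.893, 853.881.
For Fairview: 610.046, 269.005, 147.273, 122.126, 347.829, 619.049.
Combined standard total = 478700; weights = 0.2772, 0.1943, 0.1972, 0.1358, 0.0986, 0.0969.
Granby: 0.2772×675.670 + 0.1943×375.753 + 0.1972×204.343 + 0.1358×202.879 + 0.0986×325.893 + 0.0969×853.881 = 443.0451 per 1000.
Fairview: 0.2772×610.046 + 0.1943×269.005 + 0.1972×147.273 + 0.1358×122.126 + 0.0986×347.829 + 0.0969×619.049 = 361.2968 per 1000.
Ratio = 443.0451 ÷ 361.2968 = 1.22626.

1.226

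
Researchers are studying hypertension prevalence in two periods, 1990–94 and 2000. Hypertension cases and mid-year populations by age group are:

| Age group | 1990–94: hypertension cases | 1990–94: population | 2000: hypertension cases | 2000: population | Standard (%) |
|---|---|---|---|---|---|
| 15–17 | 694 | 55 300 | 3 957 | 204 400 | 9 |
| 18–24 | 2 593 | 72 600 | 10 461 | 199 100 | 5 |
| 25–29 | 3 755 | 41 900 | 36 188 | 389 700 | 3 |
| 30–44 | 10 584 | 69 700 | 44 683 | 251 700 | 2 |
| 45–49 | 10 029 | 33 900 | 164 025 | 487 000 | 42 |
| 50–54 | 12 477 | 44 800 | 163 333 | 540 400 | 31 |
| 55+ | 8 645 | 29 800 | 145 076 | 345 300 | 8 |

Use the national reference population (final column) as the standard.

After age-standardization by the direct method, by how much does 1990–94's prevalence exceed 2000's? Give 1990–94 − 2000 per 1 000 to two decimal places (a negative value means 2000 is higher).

Age-specific rates per 1 000 for 1990–94: 12.550, 35.716, 89.618, 151.851, 295.841, 278.504, 290.101.
For 2000: 19.359, 52.541, 92.861, 177.525, 336.807, 302.245, 420.145.
Standard weights: 0.09, 0.05, 0.03, 0.02, 0.42, 0.31, 0.08.
1990–94: 0.0900×12.550 + 0.0500×35.716 + 0.0300×89.618 + 0.0200×151.851 + 0.4200×295.841 + 0.3100×278.504 + 0.0800×290.101 = 242.4384 per 1 000.
2000: 0.0900×19.359 + 0.0500×52.541 + 0.0300×92.861 + 0.0200×177.525 + 0.4200×336.807 + 0.3100×302.245 + 0.0800×420.145 = 279.4721 per 1 000.
Difference = 242.4384 − 279.4721 = -37.0337.

-37.03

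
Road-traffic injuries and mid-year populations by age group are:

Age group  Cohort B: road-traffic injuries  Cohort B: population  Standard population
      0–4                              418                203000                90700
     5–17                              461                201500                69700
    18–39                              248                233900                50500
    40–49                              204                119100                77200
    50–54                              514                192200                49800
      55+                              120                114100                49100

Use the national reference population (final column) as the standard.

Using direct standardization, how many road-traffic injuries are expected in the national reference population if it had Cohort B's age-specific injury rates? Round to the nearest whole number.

717

Age-specific rates per 100000 for Cohort B: 205.91, 228.78, 106.03, 171.28, 267.43, 105.17.
Expected road-traffic injuries = Σ (standard pop × age-specific rate ÷ 100000)
= 90700×205.91/100000 + 69700×228.78/100000 + 50500×106.03/100000 + 77200×171.28/100000 + 49800×267.43/100000 + 49100×105.17/100000
= 186.76 + 159.46 + 53.54 + 132.23 + 133.18 + 51.64 = 716.82.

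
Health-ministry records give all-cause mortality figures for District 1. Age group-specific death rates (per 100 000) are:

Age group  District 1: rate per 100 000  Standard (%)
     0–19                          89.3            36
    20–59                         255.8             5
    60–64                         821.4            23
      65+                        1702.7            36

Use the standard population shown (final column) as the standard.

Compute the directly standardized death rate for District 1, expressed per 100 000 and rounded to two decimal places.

846.83

Standard weights: 0.36, 0.05, 0.23, 0.36.
Standardized rate: 0.3600×89.3 + 0.0500×255.8 + 0.2300×821.4 + 0.3600×1702.7 = 846.8320 per 100 000.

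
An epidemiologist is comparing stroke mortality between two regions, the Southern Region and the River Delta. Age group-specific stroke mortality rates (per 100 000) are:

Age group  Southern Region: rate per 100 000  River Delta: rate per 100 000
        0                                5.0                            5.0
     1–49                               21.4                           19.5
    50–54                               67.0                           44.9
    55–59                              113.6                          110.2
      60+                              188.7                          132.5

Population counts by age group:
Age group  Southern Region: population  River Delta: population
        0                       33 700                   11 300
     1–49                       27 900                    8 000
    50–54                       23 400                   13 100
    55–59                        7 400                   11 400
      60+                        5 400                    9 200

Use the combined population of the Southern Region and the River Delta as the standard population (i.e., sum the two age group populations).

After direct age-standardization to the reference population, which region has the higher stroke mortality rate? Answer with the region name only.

Combined standard total = 150 800; weights = 0.2984, 0.2381, 0.2420, 0.1247, 0.0968.
The Southern Region: 0.2984×5.0 + 0.2381×21.4 + 0.2420×67.0 + 0.1247×113.6 + 0.0968×188.7 = 55.2351 per 100 000.
The River Delta: 0.2984×5.0 + 0.2381×19.5 + 0.2420×44.9 + 0.1247×110.2 + 0.0968×132.5 = 43.5687 per 100 000.
The crude rates (42.87 vs 61.81) would put the River Delta higher, but that reflects its age composition; once standardized to a common age structure, the Southern Region has the higher underlying rate.

Southern Region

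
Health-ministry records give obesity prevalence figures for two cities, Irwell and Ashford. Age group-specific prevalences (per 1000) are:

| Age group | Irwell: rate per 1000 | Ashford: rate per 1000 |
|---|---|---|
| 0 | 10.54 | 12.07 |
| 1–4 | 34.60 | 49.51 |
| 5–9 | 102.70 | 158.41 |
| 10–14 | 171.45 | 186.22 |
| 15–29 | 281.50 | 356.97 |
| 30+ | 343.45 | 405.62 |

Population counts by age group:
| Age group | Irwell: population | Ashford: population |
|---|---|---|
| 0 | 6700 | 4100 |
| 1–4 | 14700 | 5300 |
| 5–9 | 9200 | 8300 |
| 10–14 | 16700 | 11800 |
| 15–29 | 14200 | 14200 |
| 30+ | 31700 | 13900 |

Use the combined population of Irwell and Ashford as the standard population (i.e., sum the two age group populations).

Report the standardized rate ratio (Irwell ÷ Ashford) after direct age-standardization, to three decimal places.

0.823

Combined standard total = 150800; weights = 0.0716, 0.1326, 0.1160, 0.1890, 0.1883, 0.3024.
Irwell: 0.0716×10.54 + 0.1326×34.60 + 0.1160×102.70 + 0.1890×171.45 + 0.1883×281.50 + 0.3024×343.45 = 206.5340 per 1000.
Ashford: 0.0716×12.07 + 0.1326×49.51 + 0.1160×158.41 + 0.1890×186.22 + 0.1883×356.97 + 0.3024×405.62 = 250.8901 per 1000.
Ratio = 206.5340 ÷ 250.8901 = 0.82321.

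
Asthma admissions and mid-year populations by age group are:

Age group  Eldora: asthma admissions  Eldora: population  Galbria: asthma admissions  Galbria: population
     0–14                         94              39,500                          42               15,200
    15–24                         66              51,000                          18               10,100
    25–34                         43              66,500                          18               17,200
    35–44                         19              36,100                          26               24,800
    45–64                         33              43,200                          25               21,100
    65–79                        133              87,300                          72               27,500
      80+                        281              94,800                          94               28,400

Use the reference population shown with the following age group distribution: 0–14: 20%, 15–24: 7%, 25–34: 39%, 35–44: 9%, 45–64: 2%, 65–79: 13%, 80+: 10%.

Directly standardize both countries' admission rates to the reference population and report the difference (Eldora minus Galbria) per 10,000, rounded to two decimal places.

-4.99

Age-specific rates per 10,000 for Eldora: 23.80, 12.94, 6.47, 5.26, 7.64, 15.23, 29.64.
For Galbria: 27.63, 17.82, 10.47, 10.48, 11.85, 26.18, 33.10.
Standard weights: 0.20, 0.07, 0.39, 0.09, 0.02, 0.13, 0.10.
Eldora: 0.2000×23.80 + 0.0700×12.94 + 0.3900×6.47 + 0.0900×5.26 + 0.0200×7.64 + 0.1300×15.23 + 0.1000×29.64 = 13.7583 per 10,000.
Galbria: 0.2000×27.63 + 0.0700×17.82 + 0.3900×10.47 + 0.0900×10.48 + 0.0200×11.85 + 0.1300×26.18 + 0.1000×33.10 = 18.7492 per 10,000.
Difference = 13.7583 − 18.7492 = -4.9909.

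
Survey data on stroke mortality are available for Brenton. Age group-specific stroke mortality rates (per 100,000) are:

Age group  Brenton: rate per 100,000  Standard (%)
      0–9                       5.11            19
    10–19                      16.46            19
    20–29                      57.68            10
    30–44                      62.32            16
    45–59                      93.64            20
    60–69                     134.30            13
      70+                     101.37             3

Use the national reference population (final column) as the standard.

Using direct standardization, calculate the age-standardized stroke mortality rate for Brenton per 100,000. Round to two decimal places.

59.07

Standard weights: 0.19, 0.19, 0.10, 0.16, 0.20, 0.13, 0.03.
Standardized rate: 0.1900×5.11 + 0.1900×16.46 + 0.1000×57.68 + 0.1600×62.32 + 0.2000×93.64 + 0.1300×134.30 + 0.0300×101.37 = 59.0656 per 100,000.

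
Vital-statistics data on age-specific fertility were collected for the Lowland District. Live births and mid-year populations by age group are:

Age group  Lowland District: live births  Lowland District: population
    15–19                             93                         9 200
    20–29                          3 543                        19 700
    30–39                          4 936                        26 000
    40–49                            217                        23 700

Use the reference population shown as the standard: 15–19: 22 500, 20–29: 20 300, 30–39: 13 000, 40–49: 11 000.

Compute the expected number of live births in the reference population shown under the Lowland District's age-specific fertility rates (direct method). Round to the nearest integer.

Age-specific rates per 1 000 for the Lowland District: 10.109, 179.848, 189.846, 9.156.
Expected live births = Σ (standard pop × age-specific rate ÷ 1 000)
= 22 500×10.109/1 000 + 20 300×179.848/1 000 + 13 000×189.846/1 000 + 11 000×9.156/1 000
= 227.45 + 3650.91 + 2468.00 + 100.72 = 6447.07.

6447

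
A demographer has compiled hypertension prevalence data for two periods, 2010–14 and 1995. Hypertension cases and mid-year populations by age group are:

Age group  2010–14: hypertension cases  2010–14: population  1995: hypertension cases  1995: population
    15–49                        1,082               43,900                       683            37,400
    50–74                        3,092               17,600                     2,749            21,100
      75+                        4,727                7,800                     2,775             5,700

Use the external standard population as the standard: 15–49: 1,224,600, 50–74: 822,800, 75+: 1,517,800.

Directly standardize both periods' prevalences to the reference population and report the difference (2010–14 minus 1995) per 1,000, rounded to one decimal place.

Age-specific rates per 1,000 for 2010–14: 24.647, 175.682, 606.026.
For 1995: 18.262, 130.284, 486.842.
Standard total = 3,565,200; weights = 0.3435, 0.2308, 0.4257.
2010–14: 0.3435×24.647 + 0.2308×175.682 + 0.4257×606.026 = 307.0120 per 1,000.
1995: 0.3435×18.262 + 0.2308×130.284 + 0.4257×486.842 = 243.6022 per 1,000.
Difference = 307.0120 − 243.6022 = 63.4098.

63.4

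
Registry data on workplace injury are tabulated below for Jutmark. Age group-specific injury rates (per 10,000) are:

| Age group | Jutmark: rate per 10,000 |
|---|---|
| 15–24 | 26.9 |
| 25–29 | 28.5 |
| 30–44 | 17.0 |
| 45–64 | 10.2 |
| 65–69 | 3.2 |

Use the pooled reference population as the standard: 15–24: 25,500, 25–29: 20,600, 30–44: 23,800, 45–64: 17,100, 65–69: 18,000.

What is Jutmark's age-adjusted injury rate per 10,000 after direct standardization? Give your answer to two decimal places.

18.19

Standard total = 105,000; weights = 0.2429, 0.1962, 0.2267, 0.1629, 0.1714.
Standardized rate: 0.2429×26.9 + 0.1962×28.5 + 0.2267×17.0 + 0.1629×10.2 + 0.1714×3.2 = 18.1873 per 10,000.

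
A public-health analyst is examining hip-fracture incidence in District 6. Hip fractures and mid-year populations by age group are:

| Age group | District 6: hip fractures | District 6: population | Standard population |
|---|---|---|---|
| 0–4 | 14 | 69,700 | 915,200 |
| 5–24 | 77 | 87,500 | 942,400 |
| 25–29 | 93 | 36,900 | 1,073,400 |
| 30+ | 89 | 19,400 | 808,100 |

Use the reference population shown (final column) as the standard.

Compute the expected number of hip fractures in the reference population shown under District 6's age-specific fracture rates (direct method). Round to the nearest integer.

Age-specific rates per 100,000 for District 6: 20.09, 88.00, 252.03, 458.76.
Expected hip fractures = Σ (standard pop × age-specific rate ÷ 100,000)
= 915,200×20.09/100,000 + 942,400×88.00/100,000 + 1,073,400×252.03/100,000 + 808,100×458.76/100,000
= 183.83 + 829.31 + 2705.32 + 3707.26 = 7425.72.

7426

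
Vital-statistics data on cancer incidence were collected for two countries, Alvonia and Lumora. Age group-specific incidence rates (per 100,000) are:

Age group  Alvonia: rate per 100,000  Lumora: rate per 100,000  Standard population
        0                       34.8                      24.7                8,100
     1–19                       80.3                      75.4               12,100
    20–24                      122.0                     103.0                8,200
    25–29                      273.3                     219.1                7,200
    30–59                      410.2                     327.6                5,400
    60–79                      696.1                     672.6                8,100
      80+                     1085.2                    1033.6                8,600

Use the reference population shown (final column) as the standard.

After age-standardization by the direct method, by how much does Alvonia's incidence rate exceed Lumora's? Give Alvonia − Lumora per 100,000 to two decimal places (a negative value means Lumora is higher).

30.63

Standard total = 57,700; weights = 0.1404, 0.2097, 0.1421, 0.1248, 0.0936, 0.1404, 0.1490.
Alvonia: 0.1404×34.8 + 0.2097×80.3 + 0.1421×122.0 + 0.1248×273.3 + 0.0936×410.2 + 0.1404×696.1 + 0.1490×1085.2 = 371.0205 per 100,000.
Lumora: 0.1404×24.7 + 0.2097×75.4 + 0.1421×103.0 + 0.1248×219.1 + 0.0936×327.6 + 0.1404×672.6 + 0.1490×1033.6 = 340.3915 per 100,000.
Difference = 371.0205 − 340.3915 = 30.6289.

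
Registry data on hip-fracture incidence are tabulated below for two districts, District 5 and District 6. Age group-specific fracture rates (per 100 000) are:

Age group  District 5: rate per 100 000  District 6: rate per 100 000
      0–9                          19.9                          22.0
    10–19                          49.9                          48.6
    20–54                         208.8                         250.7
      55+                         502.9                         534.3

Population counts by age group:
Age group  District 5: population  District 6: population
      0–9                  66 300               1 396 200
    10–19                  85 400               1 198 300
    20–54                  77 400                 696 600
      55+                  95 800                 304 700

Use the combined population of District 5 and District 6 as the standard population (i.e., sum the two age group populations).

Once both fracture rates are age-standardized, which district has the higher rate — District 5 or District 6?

Combined standard total = 3 920 700; weights = 0.3730, 0.3274, 0.1974, 0.1022.
District 5: 0.3730×19.9 + 0.3274×49.9 + 0.1974×208.8 + 0.1022×502.9 = 116.3524 per 100 000.
District 6: 0.3730×22.0 + 0.3274×48.6 + 0.1974×250.7 + 0.1022×534.3 = 128.1893 per 100 000.
The crude rates (215.20 vs 118.58) would put District 5 higher, but that reflects its age composition; once standardized to a common age structure, District 6 has the higher underlying rate.

District 6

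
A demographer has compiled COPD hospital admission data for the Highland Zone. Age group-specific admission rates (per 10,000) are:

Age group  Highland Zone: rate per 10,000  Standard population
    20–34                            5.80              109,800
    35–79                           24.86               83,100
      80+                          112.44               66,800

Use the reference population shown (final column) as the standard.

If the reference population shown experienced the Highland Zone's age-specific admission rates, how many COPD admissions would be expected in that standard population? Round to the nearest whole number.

Expected COPD admissions = Σ (standard pop × age-specific rate ÷ 10,000)
= 109,800×5.80/10,000 + 83,100×24.86/10,000 + 66,800×112.44/10,000
= 63.68 + 206.59 + 751.10 = 1021.37.

1021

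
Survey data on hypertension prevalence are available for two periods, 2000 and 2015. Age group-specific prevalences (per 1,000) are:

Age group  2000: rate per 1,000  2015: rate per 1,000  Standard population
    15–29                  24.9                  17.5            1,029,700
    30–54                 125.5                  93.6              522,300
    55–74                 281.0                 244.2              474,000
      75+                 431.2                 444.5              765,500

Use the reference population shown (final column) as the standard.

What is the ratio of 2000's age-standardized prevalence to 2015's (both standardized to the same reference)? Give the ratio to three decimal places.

1.060

Standard total = 2,791,500; weights = 0.3689, 0.1871, 0.1698, 0.2742.
2000: 0.3689×24.9 + 0.1871×125.5 + 0.1698×281.0 + 0.2742×431.2 = 198.6265 per 1,000.
2015: 0.3689×17.5 + 0.1871×93.6 + 0.1698×244.2 + 0.2742×444.5 = 187.3267 per 1,000.
Ratio = 198.6265 ÷ 187.3267 = 1.06032.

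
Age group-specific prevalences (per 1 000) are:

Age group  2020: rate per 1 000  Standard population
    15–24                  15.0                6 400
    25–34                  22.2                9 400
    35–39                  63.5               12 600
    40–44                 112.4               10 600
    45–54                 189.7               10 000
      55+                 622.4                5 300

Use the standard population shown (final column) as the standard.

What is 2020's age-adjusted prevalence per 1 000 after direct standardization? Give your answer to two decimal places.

137.97

Standard total = 54 300; weights = 0.1179, 0.1731, 0.2320, 0.1952, 0.1842, 0.0976.
Standardized rate: 0.1179×15.0 + 0.1731×22.2 + 0.2320×63.5 + 0.1952×112.4 + 0.1842×189.7 + 0.0976×622.4 = 137.9731 per 1 000.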